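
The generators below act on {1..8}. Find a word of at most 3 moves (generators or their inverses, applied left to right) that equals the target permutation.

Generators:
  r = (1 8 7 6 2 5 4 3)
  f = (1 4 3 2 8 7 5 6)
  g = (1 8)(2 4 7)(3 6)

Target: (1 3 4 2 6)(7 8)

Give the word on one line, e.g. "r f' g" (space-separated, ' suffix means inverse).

f' r f'

  after f': (1 6 5 7 8 2 3 4)
  after r: (1 2)(4 8 5 6)
  after f': (1 3 4 2 6)(7 8)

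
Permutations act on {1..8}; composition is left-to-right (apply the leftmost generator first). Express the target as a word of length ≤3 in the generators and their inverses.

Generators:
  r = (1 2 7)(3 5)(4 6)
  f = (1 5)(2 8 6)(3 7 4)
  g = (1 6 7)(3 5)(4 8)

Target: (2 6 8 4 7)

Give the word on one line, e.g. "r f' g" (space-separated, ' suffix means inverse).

r' g

  after r': (1 7 2)(3 5)(4 6)
  after g: (2 6 8 4 7)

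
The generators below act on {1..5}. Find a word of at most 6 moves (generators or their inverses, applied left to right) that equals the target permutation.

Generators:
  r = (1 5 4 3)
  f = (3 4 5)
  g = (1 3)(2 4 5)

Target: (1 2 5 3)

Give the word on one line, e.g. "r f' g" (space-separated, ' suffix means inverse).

g' f' g' g'

  after g': (1 3)(2 5 4)
  after f': (1 5 3)(2 4)
  after g': (1 4 5)
  after g': (1 2 5 3)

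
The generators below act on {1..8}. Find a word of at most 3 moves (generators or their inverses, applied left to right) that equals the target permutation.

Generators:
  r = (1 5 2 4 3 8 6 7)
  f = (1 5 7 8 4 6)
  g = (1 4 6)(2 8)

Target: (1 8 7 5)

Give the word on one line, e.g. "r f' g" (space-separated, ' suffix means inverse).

  after g': (1 6 4)(2 8)
  after g': (1 4 6)
  after f': (1 8 7 5)

g' g' f'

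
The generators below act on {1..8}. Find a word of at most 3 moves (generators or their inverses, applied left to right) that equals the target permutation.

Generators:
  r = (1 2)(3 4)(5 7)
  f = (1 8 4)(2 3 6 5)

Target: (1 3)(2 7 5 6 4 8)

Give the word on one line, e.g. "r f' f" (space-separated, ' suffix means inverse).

f' r'

  after f': (1 4 8)(2 5 6 3)
  after r': (1 3)(2 7 5 6 4 8)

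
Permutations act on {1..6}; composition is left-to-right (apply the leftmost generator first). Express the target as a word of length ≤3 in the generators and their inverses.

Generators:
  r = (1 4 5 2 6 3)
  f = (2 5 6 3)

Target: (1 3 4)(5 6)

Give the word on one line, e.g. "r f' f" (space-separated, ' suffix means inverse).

f f r'

  after f: (2 5 6 3)
  after f: (2 6)(3 5)
  after r': (1 3 4)(5 6)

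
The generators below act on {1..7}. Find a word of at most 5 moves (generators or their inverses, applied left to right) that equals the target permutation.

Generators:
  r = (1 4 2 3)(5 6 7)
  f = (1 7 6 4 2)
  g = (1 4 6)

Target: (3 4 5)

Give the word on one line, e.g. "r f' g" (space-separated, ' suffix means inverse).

  after g': (1 6 4)
  after r: (1 7 5 6 2 3)
  after g: (1 7 5)(2 3 4 6)
  after r': (1 6 4 5 3)
  after g: (3 4 5)

g' r g r' g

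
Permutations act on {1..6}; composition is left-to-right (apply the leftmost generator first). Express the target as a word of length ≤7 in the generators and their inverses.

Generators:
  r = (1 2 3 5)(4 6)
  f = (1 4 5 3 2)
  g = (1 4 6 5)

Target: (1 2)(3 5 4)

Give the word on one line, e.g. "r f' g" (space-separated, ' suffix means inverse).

  after g': (1 5 6 4)
  after f': (1 4 2 3 5 6)
  after g': (2 3 6 5 4)
  after f': (1 2 5)(3 6 4)
  after g: (1 2)(3 5 4)

g' f' g' f' g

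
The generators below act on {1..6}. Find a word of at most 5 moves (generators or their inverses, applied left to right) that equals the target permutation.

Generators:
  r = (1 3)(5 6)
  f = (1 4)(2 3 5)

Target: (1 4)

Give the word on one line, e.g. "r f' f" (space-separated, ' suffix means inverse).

f f f

  after f: (1 4)(2 3 5)
  after f: (2 5 3)
  after f: (1 4)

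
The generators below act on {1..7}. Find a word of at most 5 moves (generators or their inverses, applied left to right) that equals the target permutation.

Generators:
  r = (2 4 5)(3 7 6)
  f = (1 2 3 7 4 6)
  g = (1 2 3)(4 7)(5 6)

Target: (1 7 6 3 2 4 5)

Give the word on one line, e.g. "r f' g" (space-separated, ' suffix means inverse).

  after g: (1 2 3)(4 7)(5 6)
  after r: (1 4 6 2 7 5 3)
  after g: (1 7 6 3 2 4 5)

g r g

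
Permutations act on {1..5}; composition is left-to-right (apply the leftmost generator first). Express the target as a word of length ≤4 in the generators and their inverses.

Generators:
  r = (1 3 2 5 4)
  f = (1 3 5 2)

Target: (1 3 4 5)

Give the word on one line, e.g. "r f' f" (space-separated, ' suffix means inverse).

f f f r'

  after f: (1 3 5 2)
  after f: (1 5)(2 3)
  after f: (1 2 5 3)
  after r': (1 3 4 5)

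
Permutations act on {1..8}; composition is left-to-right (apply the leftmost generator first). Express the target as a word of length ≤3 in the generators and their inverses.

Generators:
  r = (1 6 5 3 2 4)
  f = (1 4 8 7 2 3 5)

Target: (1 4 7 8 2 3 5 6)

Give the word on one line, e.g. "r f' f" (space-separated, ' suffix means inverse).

  after f: (1 4 8 7 2 3 5)
  after r: (4 8 7)(5 6)
  after f: (1 4 7 8 2 3 5 6)

f r f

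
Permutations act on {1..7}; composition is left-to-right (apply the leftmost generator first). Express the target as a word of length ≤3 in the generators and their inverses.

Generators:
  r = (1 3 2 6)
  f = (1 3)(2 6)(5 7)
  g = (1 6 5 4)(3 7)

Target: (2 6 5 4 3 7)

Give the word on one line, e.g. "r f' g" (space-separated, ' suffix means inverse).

  after g: (1 6 5 4)(3 7)
  after r: (2 6 5 4 3 7)

g r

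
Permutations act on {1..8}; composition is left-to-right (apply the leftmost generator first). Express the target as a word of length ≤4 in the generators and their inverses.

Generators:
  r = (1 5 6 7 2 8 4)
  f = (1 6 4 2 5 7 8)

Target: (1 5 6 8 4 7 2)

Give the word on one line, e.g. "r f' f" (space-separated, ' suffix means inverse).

  after f: (1 6 4 2 5 7 8)
  after r': (1 5 6 8 4 7 2)

f r'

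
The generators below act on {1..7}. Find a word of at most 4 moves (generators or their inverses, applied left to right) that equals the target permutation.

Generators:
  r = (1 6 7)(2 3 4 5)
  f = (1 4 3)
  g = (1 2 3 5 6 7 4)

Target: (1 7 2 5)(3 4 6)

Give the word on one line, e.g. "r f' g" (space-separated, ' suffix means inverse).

  after r: (1 6 7)(2 3 4 5)
  after g: (1 7 2 5 3)(4 6)
  after f: (1 7 2 5)(3 4 6)

r g f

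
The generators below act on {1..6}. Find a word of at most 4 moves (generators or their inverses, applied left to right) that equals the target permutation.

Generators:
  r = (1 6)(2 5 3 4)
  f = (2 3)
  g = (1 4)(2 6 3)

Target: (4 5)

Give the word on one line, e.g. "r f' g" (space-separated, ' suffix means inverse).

  after f': (2 3)
  after r: (1 6)(2 4)(3 5)
  after r: (4 5)

f' r r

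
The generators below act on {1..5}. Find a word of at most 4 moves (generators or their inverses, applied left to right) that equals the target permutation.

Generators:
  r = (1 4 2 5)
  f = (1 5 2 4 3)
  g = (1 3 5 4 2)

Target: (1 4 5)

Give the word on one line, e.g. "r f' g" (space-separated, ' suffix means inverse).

  after f: (1 5 2 4 3)
  after g: (1 4 5)

f g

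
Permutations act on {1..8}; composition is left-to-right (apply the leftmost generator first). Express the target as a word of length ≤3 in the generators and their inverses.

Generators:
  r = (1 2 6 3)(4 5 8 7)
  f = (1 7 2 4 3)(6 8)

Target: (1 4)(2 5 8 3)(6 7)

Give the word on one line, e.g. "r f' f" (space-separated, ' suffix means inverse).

  after f: (1 7 2 4 3)(6 8)
  after r: (1 4)(2 5 8 3)(6 7)

f r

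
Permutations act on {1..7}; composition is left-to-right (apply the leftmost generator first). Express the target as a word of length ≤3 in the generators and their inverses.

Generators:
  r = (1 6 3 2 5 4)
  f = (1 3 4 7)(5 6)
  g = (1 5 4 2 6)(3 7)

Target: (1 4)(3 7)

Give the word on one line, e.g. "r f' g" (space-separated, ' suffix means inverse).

  after f: (1 3 4 7)(5 6)
  after f: (1 4)(3 7)

f f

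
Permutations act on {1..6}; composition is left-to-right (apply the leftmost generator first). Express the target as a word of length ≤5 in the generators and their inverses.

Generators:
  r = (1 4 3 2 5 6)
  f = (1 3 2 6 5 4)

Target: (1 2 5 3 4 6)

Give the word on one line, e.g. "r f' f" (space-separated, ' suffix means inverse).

  after f': (1 4 5 6 2 3)
  after r': (2 4)(3 6)
  after f': (1 4 3 2 5 6)
  after r: (1 3 5)(2 6 4)
  after f: (1 2 5 3 4 6)

f' r' f' r f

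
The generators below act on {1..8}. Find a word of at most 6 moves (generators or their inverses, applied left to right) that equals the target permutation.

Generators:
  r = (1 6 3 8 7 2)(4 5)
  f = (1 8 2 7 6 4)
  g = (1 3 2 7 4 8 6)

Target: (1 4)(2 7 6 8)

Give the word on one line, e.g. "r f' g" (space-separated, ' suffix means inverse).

f g f r' r'

  after f: (1 8 2 7 6 4)
  after g: (1 6 8 7)(2 4 3)
  after f: (1 4 3 7 8 6 2)
  after r': (1 5 4 6 7 3 8)
  after r': (1 4)(2 7 6 8)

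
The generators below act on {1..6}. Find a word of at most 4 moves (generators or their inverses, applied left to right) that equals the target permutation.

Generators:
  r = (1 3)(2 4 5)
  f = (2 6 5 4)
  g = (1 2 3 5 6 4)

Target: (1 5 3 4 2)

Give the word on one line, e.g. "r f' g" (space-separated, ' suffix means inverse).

  after g': (1 4 6 5 3 2)
  after f': (1 5 3 4 2)

g' f'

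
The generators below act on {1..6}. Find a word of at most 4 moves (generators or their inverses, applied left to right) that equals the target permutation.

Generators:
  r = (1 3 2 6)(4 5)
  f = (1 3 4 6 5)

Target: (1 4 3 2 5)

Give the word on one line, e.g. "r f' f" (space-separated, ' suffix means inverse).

  after r': (1 6 2 3)(4 5)
  after f: (1 5 6 2 4)
  after r: (1 4 3 2 5)

r' f r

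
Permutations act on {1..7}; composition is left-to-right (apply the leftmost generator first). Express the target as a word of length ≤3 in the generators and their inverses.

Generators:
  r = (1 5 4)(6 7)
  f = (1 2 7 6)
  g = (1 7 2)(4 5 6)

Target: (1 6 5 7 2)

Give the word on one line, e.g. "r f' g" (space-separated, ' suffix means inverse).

  after r': (1 4 5)(6 7)
  after f: (1 4 5 2 7)
  after g': (1 6 5 7 2)

r' f g'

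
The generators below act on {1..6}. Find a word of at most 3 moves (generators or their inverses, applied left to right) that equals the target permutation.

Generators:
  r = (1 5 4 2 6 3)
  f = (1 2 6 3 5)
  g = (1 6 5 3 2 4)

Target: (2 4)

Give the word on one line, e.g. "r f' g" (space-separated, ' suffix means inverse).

  after r: (1 5 4 2 6 3)
  after g: (1 3 6 2 5)
  after r: (2 4)

r g r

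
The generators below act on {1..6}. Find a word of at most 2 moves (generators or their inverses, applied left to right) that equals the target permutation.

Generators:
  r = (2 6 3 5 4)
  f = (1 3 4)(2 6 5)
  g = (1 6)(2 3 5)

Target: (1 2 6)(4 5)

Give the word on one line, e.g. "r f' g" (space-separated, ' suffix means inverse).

  after g: (1 6)(2 3 5)
  after r': (1 2 6)(4 5)

g r'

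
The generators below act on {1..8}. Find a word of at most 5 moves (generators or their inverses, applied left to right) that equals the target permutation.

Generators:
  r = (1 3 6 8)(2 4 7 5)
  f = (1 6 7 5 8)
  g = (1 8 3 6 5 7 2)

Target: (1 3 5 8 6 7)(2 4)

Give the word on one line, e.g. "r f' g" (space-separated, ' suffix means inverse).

  after f: (1 6 7 5 8)
  after r: (1 8 3 6 5)(2 4 7)
  after g: (1 3 5 8 6 7)(2 4)

f r g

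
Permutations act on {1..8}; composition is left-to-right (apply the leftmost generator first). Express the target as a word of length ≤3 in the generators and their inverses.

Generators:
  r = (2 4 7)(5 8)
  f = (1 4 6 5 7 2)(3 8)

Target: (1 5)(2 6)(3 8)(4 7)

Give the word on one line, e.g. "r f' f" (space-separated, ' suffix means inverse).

f f f

  after f: (1 4 6 5 7 2)(3 8)
  after f: (1 6 7)(2 4 5)
  after f: (1 5)(2 6)(3 8)(4 7)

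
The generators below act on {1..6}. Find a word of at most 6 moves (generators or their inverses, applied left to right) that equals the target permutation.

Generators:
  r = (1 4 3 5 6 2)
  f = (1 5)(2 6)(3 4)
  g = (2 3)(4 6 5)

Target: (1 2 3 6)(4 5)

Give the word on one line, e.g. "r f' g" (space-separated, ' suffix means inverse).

r g' r f

  after r: (1 4 3 5 6 2)
  after g': (1 5 4 2)(3 6)
  after r: (1 6 5 3 2 4)
  after f: (1 2 3 6)(4 5)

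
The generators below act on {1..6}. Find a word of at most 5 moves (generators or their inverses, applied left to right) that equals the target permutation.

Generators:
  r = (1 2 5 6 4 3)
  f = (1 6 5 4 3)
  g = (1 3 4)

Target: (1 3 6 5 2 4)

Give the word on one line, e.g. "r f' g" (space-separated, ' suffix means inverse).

g r' g'

  after g: (1 3 4)
  after r': (1 4 3 6 5 2)
  after g': (1 3 6 5 2 4)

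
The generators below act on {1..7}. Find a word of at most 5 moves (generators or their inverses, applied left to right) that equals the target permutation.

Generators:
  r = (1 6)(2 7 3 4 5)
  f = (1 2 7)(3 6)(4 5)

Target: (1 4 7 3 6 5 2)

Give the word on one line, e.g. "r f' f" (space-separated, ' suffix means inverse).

  after f': (1 7 2)(3 6)(4 5)
  after r: (1 3)(2 6 4)
  after r: (1 4 7 3 6 5 2)

f' r r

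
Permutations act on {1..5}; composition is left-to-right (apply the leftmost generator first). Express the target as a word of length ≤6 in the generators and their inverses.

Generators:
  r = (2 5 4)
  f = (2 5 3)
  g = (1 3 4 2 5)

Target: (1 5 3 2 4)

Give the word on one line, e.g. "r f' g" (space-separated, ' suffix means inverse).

g' g' r' f r'

  after g': (1 5 2 4 3)
  after g': (1 2 3 5 4)
  after r': (1 4)(2 3)
  after f: (1 4)(3 5)
  after r': (1 5 3 2 4)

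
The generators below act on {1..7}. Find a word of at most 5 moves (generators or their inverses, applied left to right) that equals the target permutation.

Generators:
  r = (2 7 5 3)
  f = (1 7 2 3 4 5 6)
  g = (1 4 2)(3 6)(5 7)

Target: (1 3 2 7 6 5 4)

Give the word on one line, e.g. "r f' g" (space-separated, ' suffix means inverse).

r' f r f g'

  after r': (2 3 5 7)
  after f: (1 7 3 6)(2 4 5)
  after r: (1 5 7 2 4 3 6)
  after f: (1 6 7 3)(2 5)
  after g': (1 3 2 7 6 5 4)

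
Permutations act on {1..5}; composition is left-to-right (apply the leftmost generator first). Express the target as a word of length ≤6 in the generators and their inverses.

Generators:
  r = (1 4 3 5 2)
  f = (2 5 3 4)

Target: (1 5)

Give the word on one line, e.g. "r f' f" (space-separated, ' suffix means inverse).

  after f': (2 4 3 5)
  after f': (2 3)(4 5)
  after r': (1 2 4 3 5)
  after f: (1 5)

f' f' r' f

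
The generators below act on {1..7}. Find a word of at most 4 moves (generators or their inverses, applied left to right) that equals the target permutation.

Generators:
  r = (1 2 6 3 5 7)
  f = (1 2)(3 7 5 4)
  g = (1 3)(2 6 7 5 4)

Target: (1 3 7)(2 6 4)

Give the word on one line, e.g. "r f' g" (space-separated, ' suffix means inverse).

  after f: (1 2)(3 7 5 4)
  after r': (2 7 3 5 4 6)
  after g': (1 3 7)(2 6 4)

f r' g'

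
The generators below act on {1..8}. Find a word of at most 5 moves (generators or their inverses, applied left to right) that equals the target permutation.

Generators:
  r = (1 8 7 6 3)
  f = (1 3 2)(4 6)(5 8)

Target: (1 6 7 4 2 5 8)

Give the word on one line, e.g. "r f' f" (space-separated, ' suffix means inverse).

f r f r'

  after f: (1 3 2)(4 6)(5 8)
  after r: (2 8 5 7 6 4 3)
  after f: (1 3)(2 5 7 4)
  after r': (1 6 7 4 2 5 8)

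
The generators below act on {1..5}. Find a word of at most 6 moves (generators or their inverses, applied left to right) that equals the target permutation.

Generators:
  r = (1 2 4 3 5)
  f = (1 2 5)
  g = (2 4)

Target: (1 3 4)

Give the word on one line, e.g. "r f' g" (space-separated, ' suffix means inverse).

f' r' f' g' g'

  after f': (1 5 2)
  after r': (1 3 4 2 5)
  after f': (1 3 4)
  after g': (1 3 2 4)
  after g': (1 3 4)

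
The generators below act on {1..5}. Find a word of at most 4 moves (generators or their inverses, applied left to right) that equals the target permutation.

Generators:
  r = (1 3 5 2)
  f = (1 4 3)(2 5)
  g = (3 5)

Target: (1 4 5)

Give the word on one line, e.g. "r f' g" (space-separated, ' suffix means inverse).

r f' r r

  after r: (1 3 5 2)
  after f': (1 4)(2 3)
  after r: (1 4 3)(2 5)
  after r: (1 4 5)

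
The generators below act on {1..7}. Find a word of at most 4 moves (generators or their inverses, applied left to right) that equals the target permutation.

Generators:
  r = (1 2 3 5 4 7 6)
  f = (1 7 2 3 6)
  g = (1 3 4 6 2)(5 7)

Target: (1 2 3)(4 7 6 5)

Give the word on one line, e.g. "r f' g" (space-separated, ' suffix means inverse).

  after r': (1 6 7 4 5 3 2)
  after g: (1 2 3)(4 7 6 5)

r' g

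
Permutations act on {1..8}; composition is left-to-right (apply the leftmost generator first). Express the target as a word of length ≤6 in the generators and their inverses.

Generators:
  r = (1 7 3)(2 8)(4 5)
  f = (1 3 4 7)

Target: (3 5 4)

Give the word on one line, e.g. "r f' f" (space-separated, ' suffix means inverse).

r' f' r' f'

  after r': (1 3 7)(2 8)(4 5)
  after f': (2 8)(3 4 5)
  after r': (1 3 5 7)
  after f': (3 5 4)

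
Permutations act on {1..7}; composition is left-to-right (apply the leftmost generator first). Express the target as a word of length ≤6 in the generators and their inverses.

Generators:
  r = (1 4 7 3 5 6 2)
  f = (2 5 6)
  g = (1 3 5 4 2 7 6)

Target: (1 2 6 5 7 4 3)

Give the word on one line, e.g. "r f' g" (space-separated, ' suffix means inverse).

  after f: (2 5 6)
  after g: (1 3 5)(2 4)(6 7)
  after r': (1 7 5 2)(4 6)
  after f': (1 7 2)(4 5 6)
  after g': (1 2 6 5 7 4 3)

f g r' f' g'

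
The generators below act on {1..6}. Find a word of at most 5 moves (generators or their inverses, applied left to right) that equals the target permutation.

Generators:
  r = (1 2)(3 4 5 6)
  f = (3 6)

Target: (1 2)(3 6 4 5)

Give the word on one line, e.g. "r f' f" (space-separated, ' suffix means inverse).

  after f: (3 6)
  after r: (1 2)(4 5 6)
  after f': (1 2)(3 6 4 5)
  after f': (1 2)(4 5 6)
  after f': (1 2)(3 6 4 5)

f r f' f' f'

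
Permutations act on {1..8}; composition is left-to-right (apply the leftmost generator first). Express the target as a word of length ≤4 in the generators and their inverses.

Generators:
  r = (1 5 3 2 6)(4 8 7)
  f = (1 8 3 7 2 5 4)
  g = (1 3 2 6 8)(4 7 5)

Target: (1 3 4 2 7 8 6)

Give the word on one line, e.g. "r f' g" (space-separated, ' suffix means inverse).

  after f: (1 8 3 7 2 5 4)
  after g: (2 4 3 5 7 6 8)
  after g: (1 3 4 2 7 8 6)

f g g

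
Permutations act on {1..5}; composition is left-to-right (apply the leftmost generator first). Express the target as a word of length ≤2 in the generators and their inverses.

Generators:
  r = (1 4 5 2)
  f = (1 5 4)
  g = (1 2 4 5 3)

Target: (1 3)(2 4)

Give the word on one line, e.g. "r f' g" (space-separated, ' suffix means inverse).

f g

  after f: (1 5 4)
  after g: (1 3)(2 4)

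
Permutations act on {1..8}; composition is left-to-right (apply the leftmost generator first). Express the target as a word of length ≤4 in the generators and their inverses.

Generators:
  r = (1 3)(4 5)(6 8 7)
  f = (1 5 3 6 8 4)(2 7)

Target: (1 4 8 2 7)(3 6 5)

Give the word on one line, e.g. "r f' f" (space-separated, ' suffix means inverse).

r f' f' f'

  after r: (1 3)(4 5)(6 8 7)
  after f': (1 5 8 2 7 3 4)
  after f': (3 8 7 5 6)
  after f': (1 4 8 2 7)(3 6 5)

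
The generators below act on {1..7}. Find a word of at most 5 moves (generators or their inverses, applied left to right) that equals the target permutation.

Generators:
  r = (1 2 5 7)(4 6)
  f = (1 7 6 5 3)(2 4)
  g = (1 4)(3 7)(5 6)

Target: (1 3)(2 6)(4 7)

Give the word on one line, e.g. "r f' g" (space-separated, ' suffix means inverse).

  after r': (1 7 5 2)(4 6)
  after g: (1 3 7 6)(2 4 5)
  after r: (1 3)(2 6)(4 7)

r' g r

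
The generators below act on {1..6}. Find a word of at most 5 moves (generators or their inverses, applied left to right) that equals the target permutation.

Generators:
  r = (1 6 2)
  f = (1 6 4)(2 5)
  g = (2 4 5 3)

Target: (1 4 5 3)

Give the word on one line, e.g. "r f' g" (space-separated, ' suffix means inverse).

r' g r

  after r': (1 2 6)
  after g: (1 4 5 3 2 6)
  after r: (1 4 5 3)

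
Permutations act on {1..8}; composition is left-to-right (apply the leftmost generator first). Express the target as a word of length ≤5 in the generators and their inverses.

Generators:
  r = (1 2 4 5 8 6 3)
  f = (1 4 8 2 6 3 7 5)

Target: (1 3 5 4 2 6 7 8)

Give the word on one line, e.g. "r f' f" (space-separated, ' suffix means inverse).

r f r

  after r: (1 2 4 5 8 6 3)
  after f: (1 6 7 5 2 8 3 4)
  after r: (1 3 5 4 2 6 7 8)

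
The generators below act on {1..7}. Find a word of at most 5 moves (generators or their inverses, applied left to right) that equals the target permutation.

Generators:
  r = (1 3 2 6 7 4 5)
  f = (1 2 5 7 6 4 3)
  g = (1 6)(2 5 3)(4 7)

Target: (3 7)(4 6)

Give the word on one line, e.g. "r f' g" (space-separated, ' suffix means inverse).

  after f: (1 2 5 7 6 4 3)
  after g: (1 5 4 2 3 6 7)
  after r: (3 7)(4 6)

f g r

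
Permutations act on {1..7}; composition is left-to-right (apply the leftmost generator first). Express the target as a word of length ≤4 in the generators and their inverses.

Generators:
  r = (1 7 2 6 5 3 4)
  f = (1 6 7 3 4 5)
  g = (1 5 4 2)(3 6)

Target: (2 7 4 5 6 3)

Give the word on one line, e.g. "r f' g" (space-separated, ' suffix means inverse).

f' g r

  after f': (1 5 4 3 7 6)
  after g: (1 4 6 5 2)(3 7)
  after r: (2 7 4 5 6 3)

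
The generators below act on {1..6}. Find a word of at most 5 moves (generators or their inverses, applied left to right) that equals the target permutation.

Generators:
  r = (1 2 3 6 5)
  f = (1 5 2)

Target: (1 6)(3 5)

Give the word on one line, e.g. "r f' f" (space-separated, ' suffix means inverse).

  after r: (1 2 3 6 5)
  after r: (1 3 5 2 6)
  after r: (1 6 2 5 3)
  after f: (1 6)(3 5)

r r r f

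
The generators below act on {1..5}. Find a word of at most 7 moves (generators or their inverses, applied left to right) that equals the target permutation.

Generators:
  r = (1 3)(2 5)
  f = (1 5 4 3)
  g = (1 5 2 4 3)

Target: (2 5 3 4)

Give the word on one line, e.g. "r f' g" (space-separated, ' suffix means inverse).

f r f r f'

  after f: (1 5 4 3)
  after r: (1 2 5 4)
  after f: (1 2 4 5 3)
  after r: (1 5)(2 4)
  after f': (2 5 3 4)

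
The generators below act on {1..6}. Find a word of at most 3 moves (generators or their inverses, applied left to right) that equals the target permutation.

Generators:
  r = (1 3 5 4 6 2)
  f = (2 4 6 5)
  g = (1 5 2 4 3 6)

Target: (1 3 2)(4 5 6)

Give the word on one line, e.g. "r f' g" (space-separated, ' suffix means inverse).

  after g': (1 6 3 4 2 5)
  after g': (1 3 2)(4 5 6)

g' g'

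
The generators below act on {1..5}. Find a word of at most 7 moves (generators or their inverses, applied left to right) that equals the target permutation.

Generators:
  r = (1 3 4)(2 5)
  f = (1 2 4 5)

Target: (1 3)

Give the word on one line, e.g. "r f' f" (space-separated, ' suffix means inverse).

r' f f r' r'

  after r': (1 4 3)(2 5)
  after f: (1 5 4 3 2)
  after f: (3 4)
  after r': (1 4)(2 5)
  after r': (1 3)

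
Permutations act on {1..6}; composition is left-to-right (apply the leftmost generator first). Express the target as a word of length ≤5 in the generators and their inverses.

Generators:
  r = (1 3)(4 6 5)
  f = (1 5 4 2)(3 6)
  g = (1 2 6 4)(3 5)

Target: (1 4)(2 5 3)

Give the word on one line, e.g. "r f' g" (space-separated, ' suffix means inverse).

  after r: (1 3)(4 6 5)
  after g: (1 5)(2 6 3)
  after g: (1 3 6 5 2 4)
  after g: (1 5 6 3 4 2)
  after f: (1 4)(2 5 3)

r g g g f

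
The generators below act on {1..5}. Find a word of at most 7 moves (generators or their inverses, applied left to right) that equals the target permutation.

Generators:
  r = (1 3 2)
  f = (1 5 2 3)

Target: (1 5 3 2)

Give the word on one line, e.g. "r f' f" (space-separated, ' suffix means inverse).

r' f f r' f'

  after r': (1 2 3)
  after f: (1 3 5 2)
  after f: (2 5 3)
  after r': (1 2 5)
  after f': (1 5 3 2)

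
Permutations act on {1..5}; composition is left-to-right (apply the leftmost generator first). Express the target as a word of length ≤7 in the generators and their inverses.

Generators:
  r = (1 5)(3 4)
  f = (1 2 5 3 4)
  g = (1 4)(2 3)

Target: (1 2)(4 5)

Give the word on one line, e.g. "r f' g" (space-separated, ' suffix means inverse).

g f' r f' g'

  after g: (1 4)(2 3)
  after f': (1 3)(2 5)
  after r: (1 4 3 5 2)
  after f': (1 3 2 4 5)
  after g': (1 2)(4 5)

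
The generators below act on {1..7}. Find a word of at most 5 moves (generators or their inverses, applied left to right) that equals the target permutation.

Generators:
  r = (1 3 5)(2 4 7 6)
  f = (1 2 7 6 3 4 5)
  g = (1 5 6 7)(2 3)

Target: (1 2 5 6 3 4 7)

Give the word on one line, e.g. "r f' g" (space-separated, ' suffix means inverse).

  after f: (1 2 7 6 3 4 5)
  after g': (1 3 4)(2 6)(5 7)
  after g': (1 2 5 6 3 4 7)

f g' g'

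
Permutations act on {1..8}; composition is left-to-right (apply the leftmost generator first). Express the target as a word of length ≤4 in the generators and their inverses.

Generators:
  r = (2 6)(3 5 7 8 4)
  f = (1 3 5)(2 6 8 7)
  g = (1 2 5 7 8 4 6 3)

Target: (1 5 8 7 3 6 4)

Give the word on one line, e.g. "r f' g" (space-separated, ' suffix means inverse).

r r f r

  after r: (2 6)(3 5 7 8 4)
  after r: (3 7 4 5 8)
  after f: (1 3 2 6 8 5 7 4)
  after r: (1 5 8 7 3 6 4)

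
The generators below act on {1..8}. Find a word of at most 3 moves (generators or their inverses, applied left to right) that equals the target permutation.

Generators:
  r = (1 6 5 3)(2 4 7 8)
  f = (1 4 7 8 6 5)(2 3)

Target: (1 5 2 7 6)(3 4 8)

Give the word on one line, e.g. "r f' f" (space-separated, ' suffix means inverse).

  after r: (1 6 5 3)(2 4 7 8)
  after f: (1 5 2 7 6)(3 4 8)

r f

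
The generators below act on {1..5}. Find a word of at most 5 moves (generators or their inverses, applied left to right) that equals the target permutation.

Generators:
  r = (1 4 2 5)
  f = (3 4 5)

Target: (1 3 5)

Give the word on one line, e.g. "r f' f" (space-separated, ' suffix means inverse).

f r' f' f' r'

  after f: (3 4 5)
  after r': (1 5 3)(2 4)
  after f': (1 4 2 3)
  after f': (1 3)(2 5 4)
  after r': (1 3 5)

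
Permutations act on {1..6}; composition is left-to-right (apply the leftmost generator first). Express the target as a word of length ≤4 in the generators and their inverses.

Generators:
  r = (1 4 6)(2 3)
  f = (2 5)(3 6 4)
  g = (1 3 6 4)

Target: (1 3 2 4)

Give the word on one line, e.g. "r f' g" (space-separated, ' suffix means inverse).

  after r: (1 4 6)(2 3)
  after g': (1 6 4 3 2)
  after g': (1 3 2 4)

r g' g'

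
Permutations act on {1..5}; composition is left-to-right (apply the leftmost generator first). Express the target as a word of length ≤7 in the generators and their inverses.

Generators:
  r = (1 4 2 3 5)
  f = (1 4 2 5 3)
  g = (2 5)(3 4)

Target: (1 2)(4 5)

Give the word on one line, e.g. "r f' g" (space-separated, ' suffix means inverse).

f r' g r' g'

  after f: (1 4 2 5 3)
  after r': (2 3 5)
  after g: (2 4 3)
  after r': (1 5 3 4 2)
  after g': (1 2)(4 5)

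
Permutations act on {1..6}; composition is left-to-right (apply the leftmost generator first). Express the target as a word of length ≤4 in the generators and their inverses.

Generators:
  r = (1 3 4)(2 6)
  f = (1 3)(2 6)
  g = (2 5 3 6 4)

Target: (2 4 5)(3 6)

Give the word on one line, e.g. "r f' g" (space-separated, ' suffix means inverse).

f r' g'

  after f: (1 3)(2 6)
  after r': (3 4)
  after g': (2 4 5)(3 6)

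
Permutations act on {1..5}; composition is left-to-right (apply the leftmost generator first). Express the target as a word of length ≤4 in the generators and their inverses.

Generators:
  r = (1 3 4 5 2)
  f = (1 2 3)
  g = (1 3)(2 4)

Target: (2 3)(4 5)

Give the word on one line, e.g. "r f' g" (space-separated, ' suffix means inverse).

g r'

  after g: (1 3)(2 4)
  after r': (2 3)(4 5)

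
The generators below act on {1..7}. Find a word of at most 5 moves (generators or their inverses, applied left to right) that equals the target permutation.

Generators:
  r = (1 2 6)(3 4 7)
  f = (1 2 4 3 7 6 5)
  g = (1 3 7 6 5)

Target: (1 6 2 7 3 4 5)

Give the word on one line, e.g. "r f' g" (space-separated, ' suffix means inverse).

  after f': (1 5 6 7 3 4 2)
  after r: (1 5)(3 7 4 6)
  after r: (1 5 2 6 4)
  after f': (1 6 2 7 3 4 5)

f' r r f'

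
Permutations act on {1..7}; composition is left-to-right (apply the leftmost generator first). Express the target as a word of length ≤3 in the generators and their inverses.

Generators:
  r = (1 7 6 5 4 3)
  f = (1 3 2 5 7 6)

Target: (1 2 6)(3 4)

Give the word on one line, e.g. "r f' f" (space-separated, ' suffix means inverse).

  after f: (1 3 2 5 7 6)
  after f: (1 2 7)(3 5 6)
  after r: (1 2 6)(3 4)

f f r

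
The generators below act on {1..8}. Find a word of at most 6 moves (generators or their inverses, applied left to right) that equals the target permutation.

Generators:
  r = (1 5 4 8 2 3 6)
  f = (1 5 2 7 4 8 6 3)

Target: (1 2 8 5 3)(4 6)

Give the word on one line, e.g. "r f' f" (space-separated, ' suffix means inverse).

  after f: (1 5 2 7 4 8 6 3)
  after r': (2 7 5 8 3 6)
  after f: (1 5 6 7 2 4 8)
  after f: (1 2 8 5 3)(4 6)

f r' f f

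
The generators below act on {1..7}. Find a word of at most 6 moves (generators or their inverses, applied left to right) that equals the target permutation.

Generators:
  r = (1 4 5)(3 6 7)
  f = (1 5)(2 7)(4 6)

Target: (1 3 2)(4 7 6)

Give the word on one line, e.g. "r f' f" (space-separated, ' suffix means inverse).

f' r' f' r'

  after f': (1 5)(2 7)(4 6)
  after r': (1 4 3 7 2 6)
  after f': (1 6 5)(2 4 3)
  after r': (1 3 2)(4 7 6)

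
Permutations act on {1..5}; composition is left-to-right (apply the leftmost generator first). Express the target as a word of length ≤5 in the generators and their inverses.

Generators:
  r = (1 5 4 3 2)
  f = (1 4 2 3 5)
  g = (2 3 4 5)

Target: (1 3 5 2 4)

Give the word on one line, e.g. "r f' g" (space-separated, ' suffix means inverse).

  after r: (1 5 4 3 2)
  after r: (1 4 2 5 3)
  after r: (1 3 5 2 4)

r r r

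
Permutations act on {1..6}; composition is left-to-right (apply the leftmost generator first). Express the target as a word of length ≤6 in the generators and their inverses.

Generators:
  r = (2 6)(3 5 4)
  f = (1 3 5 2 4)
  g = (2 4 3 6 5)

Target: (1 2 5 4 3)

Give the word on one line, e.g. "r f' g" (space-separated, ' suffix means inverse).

g' f' g f g

  after g': (2 5 6 3 4)
  after f': (1 4 5 6)(2 3)
  after g: (1 3 4 2 6)
  after f: (1 5 2 6 3)
  after g: (1 2 5 4 3)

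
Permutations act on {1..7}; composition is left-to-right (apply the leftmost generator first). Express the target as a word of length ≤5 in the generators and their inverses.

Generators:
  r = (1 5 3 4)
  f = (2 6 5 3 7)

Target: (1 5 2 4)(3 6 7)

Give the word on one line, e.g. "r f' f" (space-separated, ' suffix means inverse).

f' f' r

  after f': (2 7 3 5 6)
  after f': (2 3 6 7 5)
  after r: (1 5 2 4)(3 6 7)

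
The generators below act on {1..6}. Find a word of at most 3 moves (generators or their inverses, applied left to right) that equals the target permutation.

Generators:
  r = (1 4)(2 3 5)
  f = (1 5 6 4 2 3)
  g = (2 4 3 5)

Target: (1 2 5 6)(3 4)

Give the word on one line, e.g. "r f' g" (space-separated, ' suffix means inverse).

  after f: (1 5 6 4 2 3)
  after r: (1 2 5 6)(3 4)

f r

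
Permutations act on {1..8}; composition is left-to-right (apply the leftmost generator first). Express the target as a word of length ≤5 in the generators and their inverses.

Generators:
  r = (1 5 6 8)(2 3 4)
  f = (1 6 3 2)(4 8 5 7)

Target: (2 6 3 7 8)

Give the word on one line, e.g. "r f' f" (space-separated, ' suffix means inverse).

  after f: (1 6 3 2)(4 8 5 7)
  after f: (1 3)(2 6)(4 5)(7 8)
  after r: (1 4 6 3 5 2 8 7)
  after f: (1 8 4 3 7 6 2 5)
  after r: (2 6 3 7 8)

f f r f r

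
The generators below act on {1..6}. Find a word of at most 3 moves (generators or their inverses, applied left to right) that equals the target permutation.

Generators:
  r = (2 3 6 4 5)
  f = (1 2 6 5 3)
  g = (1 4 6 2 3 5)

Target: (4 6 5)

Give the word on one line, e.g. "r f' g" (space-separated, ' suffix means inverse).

g r g

  after g: (1 4 6 2 3 5)
  after r: (1 5)(2 6 3)
  after g: (4 6 5)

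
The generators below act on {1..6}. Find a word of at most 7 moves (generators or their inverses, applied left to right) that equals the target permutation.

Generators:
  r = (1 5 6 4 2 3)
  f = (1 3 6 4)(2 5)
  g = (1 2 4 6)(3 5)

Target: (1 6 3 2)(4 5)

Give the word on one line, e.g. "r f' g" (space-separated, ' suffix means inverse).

g' r' g g r

  after g': (1 6 4 2)(3 5)
  after r': (1 5 2 3)
  after g: (1 3 2 5 4 6)
  after g: (1 5 6 2 3 4)
  after r: (1 6 3 2)(4 5)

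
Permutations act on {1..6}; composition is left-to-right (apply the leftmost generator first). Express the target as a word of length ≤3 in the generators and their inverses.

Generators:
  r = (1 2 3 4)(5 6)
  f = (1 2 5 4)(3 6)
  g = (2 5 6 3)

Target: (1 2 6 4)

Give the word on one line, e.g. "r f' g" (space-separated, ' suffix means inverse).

g r

  after g: (2 5 6 3)
  after r: (1 2 6 4)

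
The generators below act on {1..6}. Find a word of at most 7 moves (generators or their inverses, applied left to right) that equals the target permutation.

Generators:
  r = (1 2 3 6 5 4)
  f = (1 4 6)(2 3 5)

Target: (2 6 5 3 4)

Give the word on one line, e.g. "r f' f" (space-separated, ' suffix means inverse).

f' r r f f

  after f': (1 6 4)(2 5 3)
  after r: (1 5 6)(2 4)
  after r: (1 4 3 6 2)
  after f: (1 6 3)(2 4 5)
  after f: (2 6 5 3 4)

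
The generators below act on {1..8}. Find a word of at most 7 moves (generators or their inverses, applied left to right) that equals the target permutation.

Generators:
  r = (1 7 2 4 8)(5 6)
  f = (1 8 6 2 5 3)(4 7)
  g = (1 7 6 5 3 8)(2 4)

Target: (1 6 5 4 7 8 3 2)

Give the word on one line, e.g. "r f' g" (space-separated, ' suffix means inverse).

  after r: (1 7 2 4 8)(5 6)
  after g': (3 5 7 4)
  after f': (1 3 2 6 8)(4 5)
  after g': (1 5 2 7)(3 4 6)
  after g': (1 6 5 4 7 8 3 2)

r g' f' g' g'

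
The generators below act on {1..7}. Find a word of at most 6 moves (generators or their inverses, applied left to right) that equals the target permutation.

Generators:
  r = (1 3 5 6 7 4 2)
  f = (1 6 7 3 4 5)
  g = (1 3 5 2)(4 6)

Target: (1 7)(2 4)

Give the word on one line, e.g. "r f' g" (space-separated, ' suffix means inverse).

  after r': (1 2 4 7 6 5 3)
  after r': (1 4 6 3 2 7 5)
  after g: (1 6 5 3)(2 7)
  after r: (1 7)(2 4)

r' r' g r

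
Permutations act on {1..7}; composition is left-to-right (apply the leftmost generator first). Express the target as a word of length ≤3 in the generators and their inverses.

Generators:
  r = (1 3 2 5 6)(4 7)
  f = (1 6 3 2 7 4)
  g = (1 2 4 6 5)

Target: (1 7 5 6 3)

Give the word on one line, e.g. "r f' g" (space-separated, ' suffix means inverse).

f' r

  after f': (1 4 7 2 3 6)
  after r: (1 7 5 6 3)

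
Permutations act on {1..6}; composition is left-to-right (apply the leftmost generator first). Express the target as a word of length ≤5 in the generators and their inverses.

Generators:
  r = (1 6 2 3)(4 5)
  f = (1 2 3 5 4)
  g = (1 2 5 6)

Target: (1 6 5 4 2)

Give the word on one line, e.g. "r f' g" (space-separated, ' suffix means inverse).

  after r': (1 3 2 6)(4 5)
  after f': (1 2 6 4 3)
  after r': (1 6 5 4 2)

r' f' r'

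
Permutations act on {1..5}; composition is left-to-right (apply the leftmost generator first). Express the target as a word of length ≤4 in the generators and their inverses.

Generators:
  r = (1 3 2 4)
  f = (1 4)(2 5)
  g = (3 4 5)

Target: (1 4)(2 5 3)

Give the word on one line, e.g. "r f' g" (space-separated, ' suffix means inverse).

  after f': (1 4)(2 5)
  after g': (1 3 5 2 4)
  after r': (3 5)
  after f': (1 4)(2 5 3)

f' g' r' f'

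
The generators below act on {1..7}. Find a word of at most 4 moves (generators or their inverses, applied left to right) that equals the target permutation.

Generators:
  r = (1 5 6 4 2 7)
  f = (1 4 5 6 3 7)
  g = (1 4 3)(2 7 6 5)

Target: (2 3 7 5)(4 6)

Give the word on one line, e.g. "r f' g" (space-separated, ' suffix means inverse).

  after g: (1 4 3)(2 7 6 5)
  after f': (2 3 7 5)(4 6)

g f'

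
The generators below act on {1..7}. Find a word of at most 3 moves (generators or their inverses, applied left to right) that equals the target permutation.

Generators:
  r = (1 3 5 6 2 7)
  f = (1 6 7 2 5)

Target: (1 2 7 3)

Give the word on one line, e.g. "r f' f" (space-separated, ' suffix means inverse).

f f r'

  after f: (1 6 7 2 5)
  after f: (1 7 5 6 2)
  after r': (1 2 7 3)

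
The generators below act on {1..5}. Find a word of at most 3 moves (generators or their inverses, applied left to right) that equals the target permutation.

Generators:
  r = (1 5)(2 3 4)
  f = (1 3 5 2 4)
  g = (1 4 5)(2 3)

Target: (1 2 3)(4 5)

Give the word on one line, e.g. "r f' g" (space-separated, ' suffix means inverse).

f r'

  after f: (1 3 5 2 4)
  after r': (1 2 3)(4 5)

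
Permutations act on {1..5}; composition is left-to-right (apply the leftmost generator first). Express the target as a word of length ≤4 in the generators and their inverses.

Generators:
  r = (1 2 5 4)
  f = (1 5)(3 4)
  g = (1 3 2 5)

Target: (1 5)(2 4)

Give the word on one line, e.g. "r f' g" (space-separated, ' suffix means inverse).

r' r'

  after r': (1 4 5 2)
  after r': (1 5)(2 4)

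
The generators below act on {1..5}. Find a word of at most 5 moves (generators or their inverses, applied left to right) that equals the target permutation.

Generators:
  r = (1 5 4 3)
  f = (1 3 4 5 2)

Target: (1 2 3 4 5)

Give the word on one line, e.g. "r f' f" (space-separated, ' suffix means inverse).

r f r'

  after r: (1 5 4 3)
  after f: (1 2)
  after r': (1 2 3 4 5)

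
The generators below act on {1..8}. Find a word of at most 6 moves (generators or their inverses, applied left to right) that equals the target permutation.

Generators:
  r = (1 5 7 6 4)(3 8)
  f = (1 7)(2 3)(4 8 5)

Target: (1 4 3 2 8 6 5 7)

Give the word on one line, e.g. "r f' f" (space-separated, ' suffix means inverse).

r r f' r'

  after r: (1 5 7 6 4)(3 8)
  after r: (1 7 4 5 6)
  after f': (2 3)(4 8)(5 6 7)
  after r': (1 4 3 2 8 6 5 7)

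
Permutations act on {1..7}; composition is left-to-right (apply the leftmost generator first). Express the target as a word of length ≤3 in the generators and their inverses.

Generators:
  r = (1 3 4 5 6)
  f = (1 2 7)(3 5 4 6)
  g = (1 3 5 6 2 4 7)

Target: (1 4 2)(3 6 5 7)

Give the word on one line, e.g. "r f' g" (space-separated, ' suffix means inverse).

f g

  after f: (1 2 7)(3 5 4 6)
  after g: (1 4 2)(3 6 5 7)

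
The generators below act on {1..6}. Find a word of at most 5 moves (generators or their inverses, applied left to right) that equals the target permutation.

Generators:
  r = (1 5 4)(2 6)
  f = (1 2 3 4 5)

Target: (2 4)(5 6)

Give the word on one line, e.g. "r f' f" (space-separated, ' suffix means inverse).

  after f': (1 5 4 3 2)
  after f': (1 4 2 5 3)
  after r': (1 5 3 4 6 2)
  after f': (1 4 6)(2 5)
  after r: (2 4)(5 6)

f' f' r' f' r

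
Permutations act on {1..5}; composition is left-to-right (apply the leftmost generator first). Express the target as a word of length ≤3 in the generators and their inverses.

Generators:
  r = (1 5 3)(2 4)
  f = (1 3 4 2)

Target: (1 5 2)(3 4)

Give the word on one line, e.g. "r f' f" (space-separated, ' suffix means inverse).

  after r: (1 5 3)(2 4)
  after f: (1 5 4)
  after f: (1 5 2)(3 4)

r f f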